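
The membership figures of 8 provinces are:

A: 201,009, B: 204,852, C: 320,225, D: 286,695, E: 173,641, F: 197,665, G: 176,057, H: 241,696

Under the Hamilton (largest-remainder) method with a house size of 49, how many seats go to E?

The standard divisor is 1801840/49 ≈ 36772.245.
Standard quotas: A 5.4663, B 5.5708, C 8.7083, D 7.7965, E 4.7221, F 5.3754, G 4.7878, H 6.5728.
Lower quotas: A 5, B 5, C 8, D 7, E 4, F 5, G 4, H 6 (sum 44, leaving 5 seats).
Remainders in descending order: D 0.7965, G 0.7878, E 0.7221, C 0.7083, H 0.5728, B 0.5708, A 0.4663, F 0.3754.
Largest remainders: D, G, E, C, H receive the extra seats.
E receives 5.

5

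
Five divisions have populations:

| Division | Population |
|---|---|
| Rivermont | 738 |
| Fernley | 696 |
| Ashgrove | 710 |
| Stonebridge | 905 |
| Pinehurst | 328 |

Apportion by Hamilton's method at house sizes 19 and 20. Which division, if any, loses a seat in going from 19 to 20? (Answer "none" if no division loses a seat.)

none

At 19 seats: Rivermont 4, Fernley 4, Ashgrove 4, Stonebridge 5, Pinehurst 2.
At 20 seats: Rivermont 5, Fernley 4, Ashgrove 4, Stonebridge 5, Pinehurst 2.
No division's allocation decreased.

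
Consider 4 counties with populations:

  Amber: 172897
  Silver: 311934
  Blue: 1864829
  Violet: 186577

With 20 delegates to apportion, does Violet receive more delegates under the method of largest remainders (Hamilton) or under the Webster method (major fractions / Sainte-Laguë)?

Hamilton

Hamilton: Amber 1, Silver 2, Blue 15, Violet 2.
Webster: Amber 1, Silver 3, Blue 15, Violet 1.
Violet gets 2 under Hamilton and 1 under Webster.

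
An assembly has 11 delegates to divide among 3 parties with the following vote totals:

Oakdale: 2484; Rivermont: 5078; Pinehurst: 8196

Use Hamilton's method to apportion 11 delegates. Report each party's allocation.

Total 15758; standard divisor 15758/11 ≈ 1432.545.
Standard quotas: Oakdale 1.7340, Rivermont 3.5447, Pinehurst 5.7213.
Lower quotas: Oakdale 1, Rivermont 3, Pinehurst 5 (sum 9, leaving 2 seats).
Remainders in descending order: Oakdale 0.7340, Pinehurst 0.7213, Rivermont 0.5447.
Largest remainders: Oakdale, Pinehurst receive the extra seats.

Oakdale 2; Rivermont 3; Pinehurst 6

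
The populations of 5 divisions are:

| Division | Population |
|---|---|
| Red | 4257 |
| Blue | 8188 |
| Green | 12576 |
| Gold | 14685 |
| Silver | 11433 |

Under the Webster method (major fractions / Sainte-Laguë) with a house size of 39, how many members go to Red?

Standard divisor 51139/39 ≈ 1311.256; standard quotas: Red 3.247, Blue 6.244, Green 9.591, Gold 11.199, Silver 8.719.
Rounding to the nearest integer gives Red 3, Blue 6, Green 10, Gold 11, Silver 9 — total 39, matching the house size, so no adjustment is needed.
Red receives 3.

3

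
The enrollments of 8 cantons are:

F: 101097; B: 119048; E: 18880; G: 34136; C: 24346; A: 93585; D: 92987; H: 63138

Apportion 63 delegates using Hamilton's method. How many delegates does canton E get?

The standard divisor is 547217/63 ≈ 8685.984.
Standard quotas: F 11.6391, B 13.7058, E 2.1736, G 3.9300, C 2.8029, A 10.7743, D 10.7054, H 7.2690.
Lower quotas: F 11, B 13, E 2, G 3, C 2, A 10, D 10, H 7 (sum 58, leaving 5 seats).
Remainders in descending order: G 0.9300, C 0.8029, A 0.7743, B 0.7058, D 0.7054, F 0.6391, H 0.2690, E 0.1736.
Largest remainders: G, C, A, B, D receive the extra seats.
E receives 2.

2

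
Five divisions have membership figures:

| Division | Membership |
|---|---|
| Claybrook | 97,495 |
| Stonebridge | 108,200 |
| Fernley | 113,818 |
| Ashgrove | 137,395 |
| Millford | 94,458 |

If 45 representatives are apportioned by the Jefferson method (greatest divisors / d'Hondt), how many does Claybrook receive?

8

Standard divisor 551366/45 ≈ 12252.578; standard quotas: Claybrook 7.957, Stonebridge 8.831, Fernley 9.289, Ashgrove 11.214, Millford 7.709.
Rounding down gives 7, 8, 9, 11, 7 = 42 seats, so the divisor must be adjusted.
With modified divisor 11600: modified quotas Claybrook 8.405, Stonebridge 9.328, Fernley 9.812, Ashgrove 11.844, Millford 8.143.
Rounding down: Claybrook 8, Stonebridge 9, Fernley 9, Ashgrove 11, Millford 8 (total 45).
Claybrook receives 8.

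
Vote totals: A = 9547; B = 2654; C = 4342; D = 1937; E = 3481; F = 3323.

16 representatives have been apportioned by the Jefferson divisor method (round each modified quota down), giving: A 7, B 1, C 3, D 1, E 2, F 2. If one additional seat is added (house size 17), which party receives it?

B

Priority for the next seat is population ÷ (current seats + 1).
Priorities: A 1193.375, B 1327.000, C 1085.500, D 968.500, E 1160.333, F 1107.667.
Highest priority: B.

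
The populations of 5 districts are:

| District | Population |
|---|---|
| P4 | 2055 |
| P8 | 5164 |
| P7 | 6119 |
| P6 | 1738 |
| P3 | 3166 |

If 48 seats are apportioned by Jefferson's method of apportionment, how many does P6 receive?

Standard divisor 18242/48 ≈ 380.042; standard quotas: P4 5.407, P8 13.588, P7 16.101, P6 4.573, P3 8.331.
Rounding down gives 5, 13, 16, 4, 8 = 46 seats, so the divisor must be adjusted.
With modified divisor 356: modified quotas P4 5.772, P8 14.506, P7 17.188, P6 4.882, P3 8.893.
Rounding down: P4 5, P8 14, P7 17, P6 4, P3 8 (total 48).
P6 receives 4.

4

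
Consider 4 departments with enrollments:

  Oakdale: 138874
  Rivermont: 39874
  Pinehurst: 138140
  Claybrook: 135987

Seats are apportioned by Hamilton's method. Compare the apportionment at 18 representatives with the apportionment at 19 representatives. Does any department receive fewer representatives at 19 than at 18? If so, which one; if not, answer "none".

Rivermont

At 18 seats: Oakdale 6, Rivermont 2, Pinehurst 5, Claybrook 5.
At 19 seats: Oakdale 6, Rivermont 1, Pinehurst 6, Claybrook 6.
Rivermont drops from 2 to 1.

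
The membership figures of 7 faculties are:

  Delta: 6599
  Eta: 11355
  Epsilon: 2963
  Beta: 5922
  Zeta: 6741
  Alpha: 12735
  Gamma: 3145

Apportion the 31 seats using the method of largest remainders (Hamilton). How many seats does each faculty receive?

Delta 4; Eta 7; Epsilon 2; Beta 4; Zeta 4; Alpha 8; Gamma 2

Standard divisor: 49460 ÷ 31 ≈ 1595.484.
Standard quotas: Delta 4.1360, Eta 7.1170, Epsilon 1.8571, Beta 3.7117, Zeta 4.2251, Alpha 7.9819, Gamma 1.9712.
Lower quotas: Delta 4, Eta 7, Epsilon 1, Beta 3, Zeta 4, Alpha 7, Gamma 1 (sum 27, leaving 4 seats).
Remainders in descending order: Alpha 0.9819, Gamma 0.9712, Epsilon 0.8571, Beta 0.7117, Zeta 0.2251, Delta 0.1360, Eta 0.1170.
Largest remainders: Alpha, Gamma, Epsilon, Beta receive the extra seats.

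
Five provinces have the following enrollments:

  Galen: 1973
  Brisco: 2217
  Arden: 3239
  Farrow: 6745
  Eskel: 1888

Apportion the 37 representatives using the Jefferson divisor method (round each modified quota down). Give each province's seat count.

Standard divisor 16062/37 ≈ 434.108; standard quotas: Galen 4.545, Brisco 5.107, Arden 7.461, Farrow 15.538, Eskel 4.349.
Rounding down gives 4, 5, 7, 15, 4 = 35 seats, so the divisor must be adjusted.
With modified divisor 400: modified quotas Galen 4.933, Brisco 5.543, Arden 8.098, Farrow 16.863, Eskel 4.720.
Rounding down: Galen 4, Brisco 5, Arden 8, Farrow 16, Eskel 4 (total 37).

Galen 4, Brisco 5, Arden 8, Farrow 16, Eskel 4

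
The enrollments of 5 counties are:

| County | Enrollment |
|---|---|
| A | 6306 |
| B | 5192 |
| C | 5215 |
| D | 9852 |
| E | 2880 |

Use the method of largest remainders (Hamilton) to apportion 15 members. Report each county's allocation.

A: 3; B: 3; C: 3; D: 5; E: 1

Standard divisor: 29445 ÷ 15 = 1963.
Standard quotas: A 3.2124, B 2.6449, C 2.6566, D 5.0188, E 1.4671.
Lower quotas: A 3, B 2, C 2, D 5, E 1 (sum 13, leaving 2 seats).
Remainders in descending order: C 0.6566, B 0.6449, E 0.4671, A 0.2124, D 0.0188.
The surplus seats go to C, B.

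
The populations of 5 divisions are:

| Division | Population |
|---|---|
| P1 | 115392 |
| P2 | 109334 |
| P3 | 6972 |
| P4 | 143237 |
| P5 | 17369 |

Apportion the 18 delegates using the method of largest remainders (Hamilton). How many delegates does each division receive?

P1: 5, P2: 5, P3: 0, P4: 7, P5: 1

Standard divisor: 392304 ÷ 18 ≈ 21794.667.
Standard quotas: P1 5.2945, P2 5.0165, P3 0.3199, P4 6.5721, P5 0.7969.
Lower quotas: P1 5, P2 5, P3 0, P4 6, P5 0 (sum 16, leaving 2 seats).
Remainders in descending order: P5 0.7969, P4 0.5721, P3 0.3199, P1 0.2945, P2 0.0165.
Largest remainders: P5, P4 receive the extra seats.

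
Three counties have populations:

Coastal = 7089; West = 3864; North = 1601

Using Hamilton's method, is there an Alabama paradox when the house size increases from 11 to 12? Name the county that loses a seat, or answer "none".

At 11 seats: Coastal 6, West 3, North 2.
At 12 seats: Coastal 7, West 4, North 1.
North drops from 2 to 1.

North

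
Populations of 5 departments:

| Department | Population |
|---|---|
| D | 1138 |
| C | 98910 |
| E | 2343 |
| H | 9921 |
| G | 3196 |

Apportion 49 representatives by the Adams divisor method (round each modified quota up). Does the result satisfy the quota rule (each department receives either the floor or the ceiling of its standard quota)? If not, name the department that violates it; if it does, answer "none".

C

Standard quotas: D 0.483, C 41.959, E 0.994, H 4.209, G 1.356.
Adams allocation: D 1, C 40, E 1, H 5, G 2.
C has quota 41.959 (lower 41, upper 42) but receives 40 — outside the quota interval.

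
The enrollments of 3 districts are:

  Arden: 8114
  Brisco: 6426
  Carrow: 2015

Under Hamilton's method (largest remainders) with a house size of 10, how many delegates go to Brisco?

Total 16555; standard divisor 16555/10 ≈ 1655.5.
Standard quotas: Arden 4.9012, Brisco 3.8816, Carrow 1.2172.
Lower quotas: Arden 4, Brisco 3, Carrow 1 (sum 8, leaving 2 seats).
Remainders in descending order: Arden 0.9012, Brisco 0.8816, Carrow 0.2172.
Largest remainders: Arden, Brisco receive the extra seats.
Brisco receives 4.

4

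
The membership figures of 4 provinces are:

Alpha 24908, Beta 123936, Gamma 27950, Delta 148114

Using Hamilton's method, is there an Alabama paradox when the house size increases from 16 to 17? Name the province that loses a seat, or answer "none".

At 16 seats: Alpha 1, Beta 6, Gamma 2, Delta 7.
At 17 seats: Alpha 1, Beta 7, Gamma 1, Delta 8.
Gamma drops from 2 to 1.

Gamma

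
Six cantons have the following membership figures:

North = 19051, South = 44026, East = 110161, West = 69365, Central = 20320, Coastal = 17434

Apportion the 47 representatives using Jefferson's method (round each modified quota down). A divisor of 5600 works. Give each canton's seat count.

North 3, South 7, East 19, West 12, Central 3, Coastal 3

With modified divisor 5600: modified quotas North 3.402, South 7.862, East 19.672, West 12.387, Central 3.629, Coastal 3.113.
Rounding down: North 3, South 7, East 19, West 12, Central 3, Coastal 3 (total 47).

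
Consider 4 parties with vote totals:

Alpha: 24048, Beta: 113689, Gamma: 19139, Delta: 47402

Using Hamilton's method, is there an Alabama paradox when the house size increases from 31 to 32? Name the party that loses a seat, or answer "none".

At 31 seats: Alpha 4, Beta 17, Gamma 3, Delta 7.
At 32 seats: Alpha 4, Beta 18, Gamma 3, Delta 7.
No party's allocation decreased.

none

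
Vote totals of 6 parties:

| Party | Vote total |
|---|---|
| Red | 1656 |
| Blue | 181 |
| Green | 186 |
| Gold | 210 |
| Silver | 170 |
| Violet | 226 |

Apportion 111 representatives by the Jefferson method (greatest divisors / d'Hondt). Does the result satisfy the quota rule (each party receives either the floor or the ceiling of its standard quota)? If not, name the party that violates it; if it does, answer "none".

Red

Standard quotas: Red 69.919, Blue 7.642, Green 7.853, Gold 8.866, Silver 7.178, Violet 9.542.
Jefferson allocation: Red 71, Blue 7, Green 8, Gold 9, Silver 7, Violet 9.
Red has quota 69.919 (lower 69, upper 70) but receives 71 — outside the quota interval.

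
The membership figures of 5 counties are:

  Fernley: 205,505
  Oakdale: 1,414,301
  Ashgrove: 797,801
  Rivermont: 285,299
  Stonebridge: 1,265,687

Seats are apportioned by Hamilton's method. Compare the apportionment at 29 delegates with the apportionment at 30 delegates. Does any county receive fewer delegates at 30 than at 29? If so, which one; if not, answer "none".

Fernley

At 29 seats: Fernley 2, Oakdale 10, Ashgrove 6, Rivermont 2, Stonebridge 9.
At 30 seats: Fernley 1, Oakdale 11, Ashgrove 6, Rivermont 2, Stonebridge 10.
Fernley drops from 2 to 1.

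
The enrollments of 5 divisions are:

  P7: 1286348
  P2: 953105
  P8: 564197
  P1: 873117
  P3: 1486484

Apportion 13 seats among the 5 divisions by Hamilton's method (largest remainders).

P7: 3, P2: 2, P8: 2, P1: 2, P3: 4

Standard divisor: 5163251 ÷ 13 ≈ 397173.154.
Standard quotas: P7 3.2388, P2 2.3997, P8 1.4205, P1 2.1983, P3 3.7427.
Lower quotas: P7 3, P2 2, P8 1, P1 2, P3 3 (sum 11, leaving 2 seats).
Remainders in descending order: P3 0.7427, P8 0.4205, P2 0.3997, P7 0.2388, P1 0.1983.
Largest remainders: P3, P8 receive the extra seats.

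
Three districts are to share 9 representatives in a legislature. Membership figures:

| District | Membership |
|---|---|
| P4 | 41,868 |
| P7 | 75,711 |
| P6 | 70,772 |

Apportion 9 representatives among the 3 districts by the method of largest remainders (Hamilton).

Total 188351; standard divisor 188351/9 ≈ 20927.889.
Standard quotas: P4 2.0006, P7 3.6177, P6 3.3817.
Lower quotas: P4 2, P7 3, P6 3 (sum 8, leaving 1 seat).
Remainders in descending order: P7 0.6177, P6 0.3817, P4 0.0006.
Largest remainder: P7 receives the extra seat.

P4 2; P7 4; P6 3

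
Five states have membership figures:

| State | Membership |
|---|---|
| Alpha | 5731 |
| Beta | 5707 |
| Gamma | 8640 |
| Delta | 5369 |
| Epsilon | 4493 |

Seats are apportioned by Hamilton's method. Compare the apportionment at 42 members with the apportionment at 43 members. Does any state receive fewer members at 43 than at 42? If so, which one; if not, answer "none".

none

At 42 seats: Alpha 8, Beta 8, Gamma 12, Delta 8, Epsilon 6.
At 43 seats: Alpha 8, Beta 8, Gamma 12, Delta 8, Epsilon 7.
No state's allocation decreased.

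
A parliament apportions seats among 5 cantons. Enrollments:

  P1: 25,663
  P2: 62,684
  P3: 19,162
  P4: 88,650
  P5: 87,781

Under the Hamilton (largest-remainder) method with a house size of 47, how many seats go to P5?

Standard divisor: 283940 ÷ 47 ≈ 6041.277.
Standard quotas: P1 4.2479, P2 10.3760, P3 3.1718, P4 14.6741, P5 14.5302.
Lower quotas: P1 4, P2 10, P3 3, P4 14, P5 14 (sum 45, leaving 2 seats).
Remainders in descending order: P4 0.6741, P5 0.5302, P2 0.3760, P1 0.2479, P3 0.1718.
The surplus seats go to P4, P5.
P5 receives 15.

15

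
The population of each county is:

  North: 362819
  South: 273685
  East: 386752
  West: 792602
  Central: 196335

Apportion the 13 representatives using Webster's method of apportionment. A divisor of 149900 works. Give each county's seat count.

With modified divisor 149900: modified quotas North 2.420, South 1.826, East 2.580, West 5.288, Central 1.310.
Rounding to the nearest integer: North 2, South 2, East 3, West 5, Central 1 (total 13).

North: 2, South: 2, East: 3, West: 5, Central: 1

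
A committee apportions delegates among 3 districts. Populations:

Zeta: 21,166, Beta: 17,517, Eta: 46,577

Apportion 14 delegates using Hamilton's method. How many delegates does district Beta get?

Standard divisor: 85260 ÷ 14 = 6090.
Standard quotas: Zeta 3.4755, Beta 2.8764, Eta 7.6481.
Lower quotas: Zeta 3, Beta 2, Eta 7 (sum 12, leaving 2 seats).
Remainders in descending order: Beta 0.8764, Eta 0.6481, Zeta 0.4755.
The surplus seats go to Beta, Eta.
Beta receives 3.

3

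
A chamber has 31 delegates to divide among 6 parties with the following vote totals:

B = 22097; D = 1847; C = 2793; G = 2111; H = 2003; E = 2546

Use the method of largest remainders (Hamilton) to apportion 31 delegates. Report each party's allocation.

B=20; D=2; C=3; G=2; H=2; E=2

Total 33397; standard divisor 33397/31 ≈ 1077.323.
Standard quotas: B 20.5110, D 1.7144, C 2.5925, G 1.9595, H 1.8592, E 2.3633.
Lower quotas: B 20, D 1, C 2, G 1, H 1, E 2 (sum 27, leaving 4 seats).
Remainders in descending order: G 0.9595, H 0.8592, D 0.7144, C 0.5925, B 0.5110, E 0.3633.
The surplus seats go to G, H, D, C.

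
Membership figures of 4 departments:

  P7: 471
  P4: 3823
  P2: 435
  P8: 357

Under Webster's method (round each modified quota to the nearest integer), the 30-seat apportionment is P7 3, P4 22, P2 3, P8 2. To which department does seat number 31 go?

P4

Priority for the next seat is population ÷ (current seats + 0.5).
Priorities: P7 134.571, P4 169.911, P2 124.286, P8 142.800.
Highest priority: P4.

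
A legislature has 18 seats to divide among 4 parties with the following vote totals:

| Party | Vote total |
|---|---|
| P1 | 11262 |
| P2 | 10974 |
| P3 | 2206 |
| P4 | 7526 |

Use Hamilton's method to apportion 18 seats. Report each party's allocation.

Standard divisor: 31968 ÷ 18 = 1776.
Standard quotas: P1 6.3412, P2 6.1791, P3 1.2421, P4 4.2376.
Lower quotas: P1 6, P2 6, P3 1, P4 4 (sum 17, leaving 1 seat).
Remainders in descending order: P1 0.3412, P3 0.2421, P4 0.2376, P2 0.1791.
Largest remainder: P1 receives the extra seat.

P1 7, P2 6, P3 1, P4 4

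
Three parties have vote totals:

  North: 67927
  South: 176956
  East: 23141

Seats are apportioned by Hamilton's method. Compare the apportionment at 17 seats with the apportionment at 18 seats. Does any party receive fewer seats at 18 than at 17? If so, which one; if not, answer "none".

At 17 seats: North 4, South 11, East 2.
At 18 seats: North 5, South 12, East 1.
East drops from 2 to 1.

East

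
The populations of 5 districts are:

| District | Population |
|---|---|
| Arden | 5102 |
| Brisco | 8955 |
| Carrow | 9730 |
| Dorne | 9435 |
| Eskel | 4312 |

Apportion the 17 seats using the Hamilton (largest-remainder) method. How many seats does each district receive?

Arden 2; Brisco 4; Carrow 5; Dorne 4; Eskel 2

Total 37534; standard divisor 37534/17 ≈ 2207.882.
Standard quotas: Arden 2.3108, Brisco 4.0559, Carrow 4.4069, Dorne 4.2733, Eskel 1.9530.
Lower quotas: Arden 2, Brisco 4, Carrow 4, Dorne 4, Eskel 1 (sum 15, leaving 2 seats).
Remainders in descending order: Eskel 0.9530, Carrow 0.4069, Arden 0.3108, Dorne 0.2733, Brisco 0.0559.
The surplus seats go to Eskel, Carrow.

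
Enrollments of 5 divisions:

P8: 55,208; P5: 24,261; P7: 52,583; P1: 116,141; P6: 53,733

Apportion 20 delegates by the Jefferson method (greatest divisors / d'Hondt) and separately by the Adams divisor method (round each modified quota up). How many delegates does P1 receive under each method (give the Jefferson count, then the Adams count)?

8 and 7

Jefferson: P8 4, P5 1, P7 3, P1 8, P6 4.
Adams: P8 4, P5 2, P7 3, P1 7, P6 4.
P1 gets 8 under Jefferson and 7 under Adams.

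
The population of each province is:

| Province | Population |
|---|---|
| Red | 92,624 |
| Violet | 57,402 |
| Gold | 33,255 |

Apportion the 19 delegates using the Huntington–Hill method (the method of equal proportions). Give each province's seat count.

Red=10; Violet=6; Gold=3

With divisor 9682: modified quotas Red 9.567, Violet 5.929, Gold 3.435.
Geometric-mean thresholds: Red √(9·10)=9.487, Violet √(5·6)=5.477, Gold √(3·4)=3.464.
Each quota rounded against its threshold gives Red 10, Violet 6, Gold 3 (total 19).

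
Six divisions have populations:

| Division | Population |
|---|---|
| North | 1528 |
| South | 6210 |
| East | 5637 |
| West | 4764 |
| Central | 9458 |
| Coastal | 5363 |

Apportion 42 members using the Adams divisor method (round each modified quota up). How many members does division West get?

6

Standard divisor 32960/42 ≈ 784.762; standard quotas: North 1.947, South 7.913, East 7.183, West 6.071, Central 12.052, Coastal 6.834.
Rounding up gives 2, 8, 8, 7, 13, 7 = 45 seats, so the divisor must be adjusted.
With modified divisor 830: modified quotas North 1.841, South 7.482, East 6.792, West 5.740, Central 11.395, Coastal 6.461.
Rounding up: North 2, South 8, East 7, West 6, Central 12, Coastal 7 (total 42).
West receives 6.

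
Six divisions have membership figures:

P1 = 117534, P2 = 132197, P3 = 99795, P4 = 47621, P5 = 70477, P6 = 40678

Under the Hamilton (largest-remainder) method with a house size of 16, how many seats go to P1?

4

Total 508302; standard divisor 508302/16 ≈ 31768.875.
Standard quotas: P1 3.6997, P2 4.1612, P3 3.1413, P4 1.4990, P5 2.2184, P6 1.2804.
Lower quotas: P1 3, P2 4, P3 3, P4 1, P5 2, P6 1 (sum 14, leaving 2 seats).
Remainders in descending order: P1 0.6997, P4 0.4990, P6 0.2804, P5 0.2184, P2 0.1612, P3 0.1413.
Largest remainders: P1, P4 receive the extra seats.
P1 receives 4.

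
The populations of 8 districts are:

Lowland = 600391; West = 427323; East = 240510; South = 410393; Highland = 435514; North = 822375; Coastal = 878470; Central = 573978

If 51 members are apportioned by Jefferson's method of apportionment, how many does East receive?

Standard divisor 4388954/51 ≈ 86057.922; standard quotas: Lowland 6.977, West 4.966, East 2.795, South 4.769, Highland 5.061, North 9.556, Coastal 10.208, Central 6.670.
Rounding down gives 6, 4, 2, 4, 5, 9, 10, 6 = 46 seats, so the divisor must be adjusted.
With modified divisor 81100: modified quotas Lowland 7.403, West 5.269, East 2.966, South 5.060, Highland 5.370, North 10.140, Coastal 10.832, Central 7.077.
Rounding down: Lowland 7, West 5, East 2, South 5, Highland 5, North 10, Coastal 10, Central 7 (total 51).
East receives 2.

2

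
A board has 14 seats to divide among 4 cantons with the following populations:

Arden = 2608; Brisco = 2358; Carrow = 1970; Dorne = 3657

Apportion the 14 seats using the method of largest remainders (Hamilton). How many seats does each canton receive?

Total 10593; standard divisor 10593/14 ≈ 756.643.
Standard quotas: Arden 3.447, Brisco 3.116, Carrow 2.604, Dorne 4.833.
Lower quotas: Arden 3, Brisco 3, Carrow 2, Dorne 4 (sum 12, leaving 2 seats).
Remainders in descending order: Dorne 0.833, Carrow 0.604, Arden 0.447, Brisco 0.116.
The surplus seats go to Dorne, Carrow.

Arden: 3, Brisco: 3, Carrow: 3, Dorne: 5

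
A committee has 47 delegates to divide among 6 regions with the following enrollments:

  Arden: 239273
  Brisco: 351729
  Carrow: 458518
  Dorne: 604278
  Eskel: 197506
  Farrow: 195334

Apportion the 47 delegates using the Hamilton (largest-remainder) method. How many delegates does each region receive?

Arden 5, Brisco 8, Carrow 11, Dorne 14, Eskel 5, Farrow 4

The standard divisor is 2046638/47 ≈ 43545.489.
Standard quotas: Arden 5.4948, Brisco 8.0773, Carrow 10.5296, Dorne 13.8769, Eskel 4.5356, Farrow 4.4857.
Lower quotas: Arden 5, Brisco 8, Carrow 10, Dorne 13, Eskel 4, Farrow 4 (sum 44, leaving 3 seats).
Remainders in descending order: Dorne 0.8769, Eskel 0.5356, Carrow 0.5296, Arden 0.4948, Farrow 0.4857, Brisco 0.0773.
The surplus seats go to Dorne, Eskel, Carrow.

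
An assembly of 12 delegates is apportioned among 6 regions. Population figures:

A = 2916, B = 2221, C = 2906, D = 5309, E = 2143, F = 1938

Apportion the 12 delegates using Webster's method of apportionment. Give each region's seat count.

Standard divisor 17433/12 ≈ 1452.75; standard quotas: A 2.007, B 1.529, C 2.000, D 3.654, E 1.475, F 1.334.
Rounding to the nearest integer gives A 2, B 2, C 2, D 4, E 1, F 1 — total 12, matching the house size, so no adjustment is needed.

A: 2, B: 2, C: 2, D: 4, E: 1, F: 1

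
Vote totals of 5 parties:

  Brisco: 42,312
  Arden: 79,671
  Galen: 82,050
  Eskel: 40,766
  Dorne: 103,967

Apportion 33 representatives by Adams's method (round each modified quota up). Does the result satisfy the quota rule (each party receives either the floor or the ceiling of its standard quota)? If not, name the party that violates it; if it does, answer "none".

none

Standard quotas: Brisco 4.004, Arden 7.538, Galen 7.764, Eskel 3.857, Dorne 9.837.
Adams allocation: Brisco 4, Arden 7, Galen 8, Eskel 4, Dorne 10.
Every allocation lies between the lower and upper quota.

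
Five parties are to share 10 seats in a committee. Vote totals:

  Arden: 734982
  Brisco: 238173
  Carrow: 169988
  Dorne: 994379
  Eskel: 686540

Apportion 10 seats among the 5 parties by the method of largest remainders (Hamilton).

Total 2824062; standard divisor 2824062/10 ≈ 282406.2.
Standard quotas: Arden 2.6026, Brisco 0.8434, Carrow 0.6019, Dorne 3.5211, Eskel 2.4310.
Lower quotas: Arden 2, Brisco 0, Carrow 0, Dorne 3, Eskel 2 (sum 7, leaving 3 seats).
Remainders in descending order: Brisco 0.8434, Arden 0.6026, Carrow 0.6019, Dorne 0.5211, Eskel 0.4310.
Largest remainders: Brisco, Arden, Carrow receive the extra seats.

Arden: 3, Brisco: 1, Carrow: 1, Dorne: 3, Eskel: 2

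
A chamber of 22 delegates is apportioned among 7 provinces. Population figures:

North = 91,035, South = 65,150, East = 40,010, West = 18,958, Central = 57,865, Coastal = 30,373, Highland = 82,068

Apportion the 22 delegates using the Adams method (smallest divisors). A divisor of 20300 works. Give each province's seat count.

North 5; South 4; East 2; West 1; Central 3; Coastal 2; Highland 5

With modified divisor 20300: modified quotas North 4.484, South 3.209, East 1.971, West 0.934, Central 2.850, Coastal 1.496, Highland 4.043.
Rounding up: North 5, South 4, East 2, West 1, Central 3, Coastal 2, Highland 5 (total 22).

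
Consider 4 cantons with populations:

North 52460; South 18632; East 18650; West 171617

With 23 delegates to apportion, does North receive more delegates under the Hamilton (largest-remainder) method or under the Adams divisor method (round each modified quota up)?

Adams

Hamilton: North 4, South 2, East 2, West 15.
Adams: North 5, South 2, East 2, West 14.
North gets 4 under Hamilton and 5 under Adams.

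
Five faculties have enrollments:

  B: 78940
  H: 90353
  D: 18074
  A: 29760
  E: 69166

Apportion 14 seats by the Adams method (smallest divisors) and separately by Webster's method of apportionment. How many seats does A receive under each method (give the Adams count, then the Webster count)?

Adams: B 4, H 4, D 1, A 2, E 3.
Webster: B 4, H 5, D 1, A 1, E 3.
A gets 2 under Adams and 1 under Webster.

2 and 1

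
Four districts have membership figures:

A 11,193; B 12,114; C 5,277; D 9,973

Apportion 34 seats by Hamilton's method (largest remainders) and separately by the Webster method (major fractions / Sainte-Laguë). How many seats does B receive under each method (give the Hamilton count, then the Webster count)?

11 and 10

Hamilton: A 10, B 11, C 4, D 9.
Webster: A 10, B 10, C 5, D 9.
B gets 11 under Hamilton and 10 under Webster.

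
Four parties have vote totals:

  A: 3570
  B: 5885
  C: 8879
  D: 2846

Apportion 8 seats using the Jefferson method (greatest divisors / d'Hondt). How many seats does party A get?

1

Standard divisor 21180/8 ≈ 2647.5; standard quotas: A 1.348, B 2.223, C 3.354, D 1.075.
Rounding down gives 1, 2, 3, 1 = 7 seats, so the divisor must be adjusted.
With modified divisor 2100: modified quotas A 1.700, B 2.802, C 4.228, D 1.355.
Rounding down: A 1, B 2, C 4, D 1 (total 8).
A receives 1.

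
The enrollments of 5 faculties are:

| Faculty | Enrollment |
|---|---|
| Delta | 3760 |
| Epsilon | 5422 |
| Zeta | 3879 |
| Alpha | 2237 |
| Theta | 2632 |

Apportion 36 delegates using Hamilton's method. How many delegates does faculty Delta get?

The standard divisor is 17930/36 ≈ 498.056.
Standard quotas: Delta 7.5494, Epsilon 10.8863, Zeta 7.7883, Alpha 4.4915, Theta 5.2846.
Lower quotas: Delta 7, Epsilon 10, Zeta 7, Alpha 4, Theta 5 (sum 33, leaving 3 seats).
Remainders in descending order: Epsilon 0.8863, Zeta 0.7883, Delta 0.5494, Alpha 0.4915, Theta 0.2846.
The surplus seats go to Epsilon, Zeta, Delta.
Delta receives 8.

8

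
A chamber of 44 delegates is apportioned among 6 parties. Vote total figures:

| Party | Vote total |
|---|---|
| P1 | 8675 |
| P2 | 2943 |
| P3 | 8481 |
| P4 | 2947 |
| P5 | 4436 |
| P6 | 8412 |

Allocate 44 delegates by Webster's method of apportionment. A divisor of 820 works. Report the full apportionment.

With modified divisor 820: modified quotas P1 10.579, P2 3.589, P3 10.343, P4 3.594, P5 5.410, P6 10.259.
Rounding to the nearest integer: P1 11, P2 4, P3 10, P4 4, P5 5, P6 10 (total 44).

P1 11; P2 4; P3 10; P4 4; P5 5; P6 10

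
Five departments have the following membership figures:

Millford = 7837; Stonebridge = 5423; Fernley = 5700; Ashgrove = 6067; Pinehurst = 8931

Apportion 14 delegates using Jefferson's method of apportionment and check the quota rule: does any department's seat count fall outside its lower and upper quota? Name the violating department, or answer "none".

none

Standard quotas: Millford 3.231, Stonebridge 2.236, Fernley 2.350, Ashgrove 2.501, Pinehurst 3.682.
Jefferson allocation: Millford 3, Stonebridge 2, Fernley 2, Ashgrove 3, Pinehurst 4.
Every allocation lies between the lower and upper quota.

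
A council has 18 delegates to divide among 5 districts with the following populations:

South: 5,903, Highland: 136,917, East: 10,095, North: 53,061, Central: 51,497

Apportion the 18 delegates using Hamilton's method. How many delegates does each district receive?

South=0; Highland=9; East=1; North=4; Central=4

Standard divisor: 257473 ÷ 18 ≈ 14304.056.
Standard quotas: South 0.4127, Highland 9.5719, East 0.7057, North 3.7095, Central 3.6002.
Lower quotas: South 0, Highland 9, East 0, North 3, Central 3 (sum 15, leaving 3 seats).
Remainders in descending order: North 0.7095, East 0.7057, Central 0.6002, Highland 0.5719, South 0.4127.
The surplus seats go to North, East, Central.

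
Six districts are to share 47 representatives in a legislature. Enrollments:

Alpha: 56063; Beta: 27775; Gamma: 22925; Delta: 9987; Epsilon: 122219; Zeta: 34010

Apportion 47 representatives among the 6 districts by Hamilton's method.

Standard divisor: 272979 ÷ 47 ≈ 5808.064.
Standard quotas: Alpha 9.6526, Beta 4.7821, Gamma 3.9471, Delta 1.7195, Epsilon 21.0430, Zeta 5.8557.
Lower quotas: Alpha 9, Beta 4, Gamma 3, Delta 1, Epsilon 21, Zeta 5 (sum 43, leaving 4 seats).
Remainders in descending order: Gamma 0.9471, Zeta 0.8557, Beta 0.7821, Delta 0.7195, Alpha 0.6526, Epsilon 0.0430.
Largest remainders: Gamma, Zeta, Beta, Delta receive the extra seats.

Alpha: 9; Beta: 5; Gamma: 4; Delta: 2; Epsilon: 21; Zeta: 6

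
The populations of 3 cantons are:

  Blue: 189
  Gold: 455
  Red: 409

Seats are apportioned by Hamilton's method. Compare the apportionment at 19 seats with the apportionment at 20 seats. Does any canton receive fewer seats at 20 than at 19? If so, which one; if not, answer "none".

At 19 seats: Blue 4, Gold 8, Red 7.
At 20 seats: Blue 3, Gold 9, Red 8.
Blue drops from 4 to 3.

Blue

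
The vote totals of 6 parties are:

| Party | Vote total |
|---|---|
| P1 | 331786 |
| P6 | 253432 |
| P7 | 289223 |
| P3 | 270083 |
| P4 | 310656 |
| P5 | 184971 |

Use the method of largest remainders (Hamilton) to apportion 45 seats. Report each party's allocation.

Total 1640151; standard divisor 1640151/45 ≈ 36447.8.
Standard quotas: P1 9.1030, P6 6.9533, P7 7.9353, P3 7.4101, P4 8.5233, P5 5.0750.
Lower quotas: P1 9, P6 6, P7 7, P3 7, P4 8, P5 5 (sum 42, leaving 3 seats).
Remainders in descending order: P6 0.9533, P7 0.9353, P4 0.5233, P3 0.4101, P1 0.1030, P5 0.0750.
Largest remainders: P6, P7, P4 receive the extra seats.

P1=9, P6=7, P7=8, P3=7, P4=9, P5=5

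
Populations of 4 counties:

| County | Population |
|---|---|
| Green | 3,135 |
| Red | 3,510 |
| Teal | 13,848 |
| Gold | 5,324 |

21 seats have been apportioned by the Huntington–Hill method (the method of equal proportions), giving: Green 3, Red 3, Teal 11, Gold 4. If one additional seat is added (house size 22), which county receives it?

Priority for the next seat is population ÷ (√(s·(s+1))).
Priorities: Green 904.997, Red 1013.250, Teal 1205.314, Gold 1190.483.
Highest priority: Teal.

Teal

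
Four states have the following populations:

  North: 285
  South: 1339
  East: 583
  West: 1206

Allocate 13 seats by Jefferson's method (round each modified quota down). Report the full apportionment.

Standard divisor 3413/13 ≈ 262.538; standard quotas: North 1.086, South 5.100, East 2.221, West 4.594.
Rounding down gives 1, 5, 2, 4 = 12 seats, so the divisor must be adjusted.
With modified divisor 230: modified quotas North 1.239, South 5.822, East 2.535, West 5.243.
Rounding down: North 1, South 5, East 2, West 5 (total 13).

North 1; South 5; East 2; West 5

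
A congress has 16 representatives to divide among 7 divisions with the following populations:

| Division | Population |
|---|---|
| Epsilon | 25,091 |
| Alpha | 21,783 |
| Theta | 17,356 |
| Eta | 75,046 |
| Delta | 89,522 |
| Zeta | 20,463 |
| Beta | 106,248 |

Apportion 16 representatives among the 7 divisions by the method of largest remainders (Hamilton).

Epsilon=1, Alpha=1, Theta=1, Eta=3, Delta=4, Zeta=1, Beta=5

Standard divisor: 355509 ÷ 16 ≈ 22219.312.
Standard quotas: Epsilon 1.1292, Alpha 0.9804, Theta 0.7811, Eta 3.3775, Delta 4.0290, Zeta 0.9210, Beta 4.7818.
Lower quotas: Epsilon 1, Alpha 0, Theta 0, Eta 3, Delta 4, Zeta 0, Beta 4 (sum 12, leaving 4 seats).
Remainders in descending order: Alpha 0.9804, Zeta 0.9210, Beta 0.7818, Theta 0.7811, Eta 0.3775, Epsilon 0.1292, Delta 0.0290.
The surplus seats go to Alpha, Zeta, Beta, Theta.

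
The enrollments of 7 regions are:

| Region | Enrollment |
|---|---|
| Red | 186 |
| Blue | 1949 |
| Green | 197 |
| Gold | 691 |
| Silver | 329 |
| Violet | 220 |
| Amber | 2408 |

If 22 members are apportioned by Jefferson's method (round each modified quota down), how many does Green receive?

0

Standard divisor 5980/22 ≈ 271.818; standard quotas: Red 0.684, Blue 7.170, Green 0.725, Gold 2.542, Silver 1.210, Violet 0.809, Amber 8.859.
Rounding down gives 0, 7, 0, 2, 1, 0, 8 = 18 seats, so the divisor must be adjusted.
With modified divisor 225: modified quotas Red 0.827, Blue 8.662, Green 0.876, Gold 3.071, Silver 1.462, Violet 0.978, Amber 10.702.
Rounding down: Red 0, Blue 8, Green 0, Gold 3, Silver 1, Violet 0, Amber 10 (total 22).
Green receives 0.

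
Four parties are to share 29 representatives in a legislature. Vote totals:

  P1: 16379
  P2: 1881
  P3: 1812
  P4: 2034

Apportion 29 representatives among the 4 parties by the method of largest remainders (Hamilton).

The standard divisor is 22106/29 ≈ 762.276.
Standard quotas: P1 21.4870, P2 2.4676, P3 2.3771, P4 2.6683.
Lower quotas: P1 21, P2 2, P3 2, P4 2 (sum 27, leaving 2 seats).
Remainders in descending order: P4 0.6683, P1 0.4870, P2 0.4676, P3 0.3771.
The surplus seats go to P4, P1.

P1 22, P2 2, P3 2, P4 3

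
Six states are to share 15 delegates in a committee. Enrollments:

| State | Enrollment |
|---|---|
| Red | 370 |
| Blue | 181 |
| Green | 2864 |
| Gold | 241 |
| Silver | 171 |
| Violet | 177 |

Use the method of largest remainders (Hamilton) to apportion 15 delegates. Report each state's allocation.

Red: 1; Blue: 1; Green: 11; Gold: 1; Silver: 0; Violet: 1

Total 4004; standard divisor 4004/15 ≈ 266.933.
Standard quotas: Red 1.386, Blue 0.678, Green 10.729, Gold 0.903, Silver 0.641, Violet 0.663.
Lower quotas: Red 1, Blue 0, Green 10, Gold 0, Silver 0, Violet 0 (sum 11, leaving 4 seats).
Remainders in descending order: Gold 0.903, Green 0.729, Blue 0.678, Violet 0.663, Silver 0.641, Red 0.386.
The surplus seats go to Gold, Green, Blue, Violet.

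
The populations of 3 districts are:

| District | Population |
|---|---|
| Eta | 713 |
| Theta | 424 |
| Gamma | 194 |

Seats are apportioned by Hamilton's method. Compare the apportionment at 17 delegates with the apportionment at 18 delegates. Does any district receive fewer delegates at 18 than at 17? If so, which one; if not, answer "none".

Gamma

At 17 seats: Eta 9, Theta 5, Gamma 3.
At 18 seats: Eta 10, Theta 6, Gamma 2.
Gamma drops from 3 to 2.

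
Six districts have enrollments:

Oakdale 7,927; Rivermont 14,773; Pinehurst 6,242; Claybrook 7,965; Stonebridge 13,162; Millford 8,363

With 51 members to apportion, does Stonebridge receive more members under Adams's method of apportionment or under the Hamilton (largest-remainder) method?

Adams: Oakdale 7, Rivermont 13, Pinehurst 6, Claybrook 7, Stonebridge 11, Millford 7.
Hamilton: Oakdale 7, Rivermont 13, Pinehurst 5, Claybrook 7, Stonebridge 12, Millford 7.
Stonebridge gets 11 under Adams and 12 under Hamilton.

Hamilton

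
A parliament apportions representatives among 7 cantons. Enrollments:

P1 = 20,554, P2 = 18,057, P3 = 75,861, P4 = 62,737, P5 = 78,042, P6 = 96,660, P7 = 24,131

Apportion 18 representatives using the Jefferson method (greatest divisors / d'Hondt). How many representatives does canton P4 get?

Standard divisor 376042/18 ≈ 20891.222; standard quotas: P1 0.984, P2 0.864, P3 3.631, P4 3.003, P5 3.736, P6 4.627, P7 1.155.
Rounding down gives 0, 0, 3, 3, 3, 4, 1 = 14 seats, so the divisor must be adjusted.
With modified divisor 18500: modified quotas P1 1.111, P2 0.976, P3 4.101, P4 3.391, P5 4.218, P6 5.225, P7 1.304.
Rounding down: P1 1, P2 0, P3 4, P4 3, P5 4, P6 5, P7 1 (total 18).
P4 receives 3.

3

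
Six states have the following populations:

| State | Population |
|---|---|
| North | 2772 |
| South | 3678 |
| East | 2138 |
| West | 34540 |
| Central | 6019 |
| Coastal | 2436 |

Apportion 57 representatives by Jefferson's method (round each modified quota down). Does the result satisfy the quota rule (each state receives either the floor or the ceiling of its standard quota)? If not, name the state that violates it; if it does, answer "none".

Standard quotas: North 3.063, South 4.064, East 2.363, West 38.167, Central 6.651, Coastal 2.692.
Jefferson allocation: North 3, South 4, East 2, West 40, Central 6, Coastal 2.
West has quota 38.167 (lower 38, upper 39) but receives 40 — outside the quota interval.

West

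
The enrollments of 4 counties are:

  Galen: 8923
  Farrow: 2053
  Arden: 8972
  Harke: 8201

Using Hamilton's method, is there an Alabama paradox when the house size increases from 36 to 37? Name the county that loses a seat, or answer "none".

Farrow

At 36 seats: Galen 11, Farrow 3, Arden 11, Harke 11.
At 37 seats: Galen 12, Farrow 2, Arden 12, Harke 11.
Farrow drops from 3 to 2.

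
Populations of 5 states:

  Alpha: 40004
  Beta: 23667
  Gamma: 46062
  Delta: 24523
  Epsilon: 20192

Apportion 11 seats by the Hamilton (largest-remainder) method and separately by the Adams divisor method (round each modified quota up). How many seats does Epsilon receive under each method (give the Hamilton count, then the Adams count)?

1 and 2

Hamilton: Alpha 3, Beta 2, Gamma 3, Delta 2, Epsilon 1.
Adams: Alpha 2, Beta 2, Gamma 3, Delta 2, Epsilon 2.
Epsilon gets 1 under Hamilton and 2 under Adams.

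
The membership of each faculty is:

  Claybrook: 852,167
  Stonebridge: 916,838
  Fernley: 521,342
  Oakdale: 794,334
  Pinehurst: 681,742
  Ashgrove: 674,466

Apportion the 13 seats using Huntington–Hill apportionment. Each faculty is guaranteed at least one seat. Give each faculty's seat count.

Claybrook: 2, Stonebridge: 3, Fernley: 2, Oakdale: 2, Pinehurst: 2, Ashgrove: 2

With divisor 358270: modified quotas Claybrook 2.379, Stonebridge 2.559, Fernley 1.455, Oakdale 2.217, Pinehurst 1.903, Ashgrove 1.883.
Geometric-mean thresholds: Claybrook √(2·3)=2.449, Stonebridge √(2·3)=2.449, Fernley √(1·2)=1.414, Oakdale √(2·3)=2.449, Pinehurst √(1·2)=1.414, Ashgrove √(1·2)=1.414.
Each quota rounded against its threshold gives Claybrook 2, Stonebridge 3, Fernley 2, Oakdale 2, Pinehurst 2, Ashgrove 2 (total 13).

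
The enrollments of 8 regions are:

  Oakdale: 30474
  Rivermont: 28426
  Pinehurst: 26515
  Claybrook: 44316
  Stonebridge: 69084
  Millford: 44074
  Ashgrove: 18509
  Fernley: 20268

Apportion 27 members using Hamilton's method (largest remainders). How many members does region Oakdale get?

3

Standard divisor: 281666 ÷ 27 ≈ 10432.074.
Standard quotas: Oakdale 2.9212, Rivermont 2.7249, Pinehurst 2.5417, Claybrook 4.2481, Stonebridge 6.6223, Millford 4.2249, Ashgrove 1.7742, Fernley 1.9429.
Lower quotas: Oakdale 2, Rivermont 2, Pinehurst 2, Claybrook 4, Stonebridge 6, Millford 4, Ashgrove 1, Fernley 1 (sum 22, leaving 5 seats).
Remainders in descending order: Fernley 0.9429, Oakdale 0.9212, Ashgrove 0.7742, Rivermont 0.7249, Stonebridge 0.6223, Pinehurst 0.5417, Claybrook 0.2481, Millford 0.2249.
Largest remainders: Fernley, Oakdale, Ashgrove, Rivermont, Stonebridge receive the extra seats.
Oakdale receives 3.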